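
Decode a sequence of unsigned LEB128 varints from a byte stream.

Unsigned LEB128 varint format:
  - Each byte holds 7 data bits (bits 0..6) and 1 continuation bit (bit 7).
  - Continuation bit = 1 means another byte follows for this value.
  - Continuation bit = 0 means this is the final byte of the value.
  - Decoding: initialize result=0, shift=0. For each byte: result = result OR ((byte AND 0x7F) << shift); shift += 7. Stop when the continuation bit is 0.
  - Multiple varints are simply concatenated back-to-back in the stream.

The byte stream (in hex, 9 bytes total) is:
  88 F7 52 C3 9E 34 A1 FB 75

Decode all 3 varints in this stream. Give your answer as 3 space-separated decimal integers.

Answer: 1358728 855875 1932705

Derivation:
  byte[0]=0x88 cont=1 payload=0x08=8: acc |= 8<<0 -> acc=8 shift=7
  byte[1]=0xF7 cont=1 payload=0x77=119: acc |= 119<<7 -> acc=15240 shift=14
  byte[2]=0x52 cont=0 payload=0x52=82: acc |= 82<<14 -> acc=1358728 shift=21 [end]
Varint 1: bytes[0:3] = 88 F7 52 -> value 1358728 (3 byte(s))
  byte[3]=0xC3 cont=1 payload=0x43=67: acc |= 67<<0 -> acc=67 shift=7
  byte[4]=0x9E cont=1 payload=0x1E=30: acc |= 30<<7 -> acc=3907 shift=14
  byte[5]=0x34 cont=0 payload=0x34=52: acc |= 52<<14 -> acc=855875 shift=21 [end]
Varint 2: bytes[3:6] = C3 9E 34 -> value 855875 (3 byte(s))
  byte[6]=0xA1 cont=1 payload=0x21=33: acc |= 33<<0 -> acc=33 shift=7
  byte[7]=0xFB cont=1 payload=0x7B=123: acc |= 123<<7 -> acc=15777 shift=14
  byte[8]=0x75 cont=0 payload=0x75=117: acc |= 117<<14 -> acc=1932705 shift=21 [end]
Varint 3: bytes[6:9] = A1 FB 75 -> value 1932705 (3 byte(s))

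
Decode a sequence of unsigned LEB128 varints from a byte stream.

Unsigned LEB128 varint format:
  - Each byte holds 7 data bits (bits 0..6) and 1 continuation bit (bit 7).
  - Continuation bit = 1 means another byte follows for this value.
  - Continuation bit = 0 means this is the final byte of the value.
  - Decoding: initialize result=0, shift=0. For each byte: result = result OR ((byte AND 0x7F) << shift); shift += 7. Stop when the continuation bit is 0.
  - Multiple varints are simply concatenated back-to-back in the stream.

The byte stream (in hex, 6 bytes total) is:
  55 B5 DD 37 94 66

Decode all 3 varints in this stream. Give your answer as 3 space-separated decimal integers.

Answer: 85 913077 13076

Derivation:
  byte[0]=0x55 cont=0 payload=0x55=85: acc |= 85<<0 -> acc=85 shift=7 [end]
Varint 1: bytes[0:1] = 55 -> value 85 (1 byte(s))
  byte[1]=0xB5 cont=1 payload=0x35=53: acc |= 53<<0 -> acc=53 shift=7
  byte[2]=0xDD cont=1 payload=0x5D=93: acc |= 93<<7 -> acc=11957 shift=14
  byte[3]=0x37 cont=0 payload=0x37=55: acc |= 55<<14 -> acc=913077 shift=21 [end]
Varint 2: bytes[1:4] = B5 DD 37 -> value 913077 (3 byte(s))
  byte[4]=0x94 cont=1 payload=0x14=20: acc |= 20<<0 -> acc=20 shift=7
  byte[5]=0x66 cont=0 payload=0x66=102: acc |= 102<<7 -> acc=13076 shift=14 [end]
Varint 3: bytes[4:6] = 94 66 -> value 13076 (2 byte(s))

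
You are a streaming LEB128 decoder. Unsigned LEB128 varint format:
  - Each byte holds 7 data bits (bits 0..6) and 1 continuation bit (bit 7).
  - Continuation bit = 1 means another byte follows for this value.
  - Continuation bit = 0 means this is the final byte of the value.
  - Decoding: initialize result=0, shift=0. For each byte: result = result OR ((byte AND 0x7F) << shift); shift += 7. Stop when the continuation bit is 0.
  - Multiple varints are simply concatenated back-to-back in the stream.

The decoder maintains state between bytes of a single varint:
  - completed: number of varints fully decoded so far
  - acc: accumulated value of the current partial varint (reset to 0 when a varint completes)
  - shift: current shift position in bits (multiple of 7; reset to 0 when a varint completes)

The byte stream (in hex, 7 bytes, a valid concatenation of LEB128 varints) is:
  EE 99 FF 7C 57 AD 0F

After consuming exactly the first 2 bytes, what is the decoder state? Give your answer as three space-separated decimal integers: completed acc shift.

byte[0]=0xEE cont=1 payload=0x6E: acc |= 110<<0 -> completed=0 acc=110 shift=7
byte[1]=0x99 cont=1 payload=0x19: acc |= 25<<7 -> completed=0 acc=3310 shift=14

Answer: 0 3310 14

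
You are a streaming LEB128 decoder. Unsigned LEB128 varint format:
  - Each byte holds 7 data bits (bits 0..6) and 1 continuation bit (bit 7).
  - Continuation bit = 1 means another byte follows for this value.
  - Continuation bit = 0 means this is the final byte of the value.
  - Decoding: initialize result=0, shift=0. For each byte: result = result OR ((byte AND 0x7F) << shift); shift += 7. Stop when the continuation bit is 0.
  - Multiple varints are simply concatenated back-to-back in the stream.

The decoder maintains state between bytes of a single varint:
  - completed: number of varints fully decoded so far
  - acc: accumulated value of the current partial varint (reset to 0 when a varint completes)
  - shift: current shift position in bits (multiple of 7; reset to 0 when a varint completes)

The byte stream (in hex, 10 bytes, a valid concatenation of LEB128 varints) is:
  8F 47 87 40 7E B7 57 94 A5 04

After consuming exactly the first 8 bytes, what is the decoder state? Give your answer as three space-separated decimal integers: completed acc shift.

Answer: 4 20 7

Derivation:
byte[0]=0x8F cont=1 payload=0x0F: acc |= 15<<0 -> completed=0 acc=15 shift=7
byte[1]=0x47 cont=0 payload=0x47: varint #1 complete (value=9103); reset -> completed=1 acc=0 shift=0
byte[2]=0x87 cont=1 payload=0x07: acc |= 7<<0 -> completed=1 acc=7 shift=7
byte[3]=0x40 cont=0 payload=0x40: varint #2 complete (value=8199); reset -> completed=2 acc=0 shift=0
byte[4]=0x7E cont=0 payload=0x7E: varint #3 complete (value=126); reset -> completed=3 acc=0 shift=0
byte[5]=0xB7 cont=1 payload=0x37: acc |= 55<<0 -> completed=3 acc=55 shift=7
byte[6]=0x57 cont=0 payload=0x57: varint #4 complete (value=11191); reset -> completed=4 acc=0 shift=0
byte[7]=0x94 cont=1 payload=0x14: acc |= 20<<0 -> completed=4 acc=20 shift=7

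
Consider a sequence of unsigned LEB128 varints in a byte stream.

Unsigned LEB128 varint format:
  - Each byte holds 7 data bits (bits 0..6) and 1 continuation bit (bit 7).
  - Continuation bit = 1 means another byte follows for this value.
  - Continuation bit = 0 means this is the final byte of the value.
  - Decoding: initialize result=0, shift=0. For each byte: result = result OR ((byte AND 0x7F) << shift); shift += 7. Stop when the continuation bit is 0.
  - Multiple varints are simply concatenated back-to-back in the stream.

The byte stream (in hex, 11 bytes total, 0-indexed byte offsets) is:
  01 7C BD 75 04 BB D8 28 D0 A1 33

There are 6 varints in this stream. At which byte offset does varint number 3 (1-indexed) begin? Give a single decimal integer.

  byte[0]=0x01 cont=0 payload=0x01=1: acc |= 1<<0 -> acc=1 shift=7 [end]
Varint 1: bytes[0:1] = 01 -> value 1 (1 byte(s))
  byte[1]=0x7C cont=0 payload=0x7C=124: acc |= 124<<0 -> acc=124 shift=7 [end]
Varint 2: bytes[1:2] = 7C -> value 124 (1 byte(s))
  byte[2]=0xBD cont=1 payload=0x3D=61: acc |= 61<<0 -> acc=61 shift=7
  byte[3]=0x75 cont=0 payload=0x75=117: acc |= 117<<7 -> acc=15037 shift=14 [end]
Varint 3: bytes[2:4] = BD 75 -> value 15037 (2 byte(s))
  byte[4]=0x04 cont=0 payload=0x04=4: acc |= 4<<0 -> acc=4 shift=7 [end]
Varint 4: bytes[4:5] = 04 -> value 4 (1 byte(s))
  byte[5]=0xBB cont=1 payload=0x3B=59: acc |= 59<<0 -> acc=59 shift=7
  byte[6]=0xD8 cont=1 payload=0x58=88: acc |= 88<<7 -> acc=11323 shift=14
  byte[7]=0x28 cont=0 payload=0x28=40: acc |= 40<<14 -> acc=666683 shift=21 [end]
Varint 5: bytes[5:8] = BB D8 28 -> value 666683 (3 byte(s))
  byte[8]=0xD0 cont=1 payload=0x50=80: acc |= 80<<0 -> acc=80 shift=7
  byte[9]=0xA1 cont=1 payload=0x21=33: acc |= 33<<7 -> acc=4304 shift=14
  byte[10]=0x33 cont=0 payload=0x33=51: acc |= 51<<14 -> acc=839888 shift=21 [end]
Varint 6: bytes[8:11] = D0 A1 33 -> value 839888 (3 byte(s))

Answer: 2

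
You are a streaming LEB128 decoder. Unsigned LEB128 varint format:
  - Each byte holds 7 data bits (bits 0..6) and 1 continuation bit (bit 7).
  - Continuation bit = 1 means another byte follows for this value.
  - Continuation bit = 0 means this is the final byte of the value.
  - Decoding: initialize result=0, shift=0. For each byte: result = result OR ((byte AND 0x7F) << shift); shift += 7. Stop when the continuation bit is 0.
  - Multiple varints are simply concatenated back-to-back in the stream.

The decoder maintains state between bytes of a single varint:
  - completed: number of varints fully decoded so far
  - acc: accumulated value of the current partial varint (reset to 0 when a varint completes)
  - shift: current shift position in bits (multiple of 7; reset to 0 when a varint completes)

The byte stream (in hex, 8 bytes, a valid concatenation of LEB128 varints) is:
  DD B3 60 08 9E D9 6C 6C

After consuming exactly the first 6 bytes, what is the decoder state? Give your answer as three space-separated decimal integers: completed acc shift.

Answer: 2 11422 14

Derivation:
byte[0]=0xDD cont=1 payload=0x5D: acc |= 93<<0 -> completed=0 acc=93 shift=7
byte[1]=0xB3 cont=1 payload=0x33: acc |= 51<<7 -> completed=0 acc=6621 shift=14
byte[2]=0x60 cont=0 payload=0x60: varint #1 complete (value=1579485); reset -> completed=1 acc=0 shift=0
byte[3]=0x08 cont=0 payload=0x08: varint #2 complete (value=8); reset -> completed=2 acc=0 shift=0
byte[4]=0x9E cont=1 payload=0x1E: acc |= 30<<0 -> completed=2 acc=30 shift=7
byte[5]=0xD9 cont=1 payload=0x59: acc |= 89<<7 -> completed=2 acc=11422 shift=14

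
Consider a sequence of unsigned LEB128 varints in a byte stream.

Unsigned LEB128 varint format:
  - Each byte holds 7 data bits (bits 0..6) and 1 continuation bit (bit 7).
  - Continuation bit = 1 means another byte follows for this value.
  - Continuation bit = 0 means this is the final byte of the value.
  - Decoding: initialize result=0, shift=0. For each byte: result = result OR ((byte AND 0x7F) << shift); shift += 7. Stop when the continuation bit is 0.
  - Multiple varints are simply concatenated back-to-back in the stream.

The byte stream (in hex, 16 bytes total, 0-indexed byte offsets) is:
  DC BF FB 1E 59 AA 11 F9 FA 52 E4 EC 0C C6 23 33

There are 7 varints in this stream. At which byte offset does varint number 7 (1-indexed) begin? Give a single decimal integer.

  byte[0]=0xDC cont=1 payload=0x5C=92: acc |= 92<<0 -> acc=92 shift=7
  byte[1]=0xBF cont=1 payload=0x3F=63: acc |= 63<<7 -> acc=8156 shift=14
  byte[2]=0xFB cont=1 payload=0x7B=123: acc |= 123<<14 -> acc=2023388 shift=21
  byte[3]=0x1E cont=0 payload=0x1E=30: acc |= 30<<21 -> acc=64937948 shift=28 [end]
Varint 1: bytes[0:4] = DC BF FB 1E -> value 64937948 (4 byte(s))
  byte[4]=0x59 cont=0 payload=0x59=89: acc |= 89<<0 -> acc=89 shift=7 [end]
Varint 2: bytes[4:5] = 59 -> value 89 (1 byte(s))
  byte[5]=0xAA cont=1 payload=0x2A=42: acc |= 42<<0 -> acc=42 shift=7
  byte[6]=0x11 cont=0 payload=0x11=17: acc |= 17<<7 -> acc=2218 shift=14 [end]
Varint 3: bytes[5:7] = AA 11 -> value 2218 (2 byte(s))
  byte[7]=0xF9 cont=1 payload=0x79=121: acc |= 121<<0 -> acc=121 shift=7
  byte[8]=0xFA cont=1 payload=0x7A=122: acc |= 122<<7 -> acc=15737 shift=14
  byte[9]=0x52 cont=0 payload=0x52=82: acc |= 82<<14 -> acc=1359225 shift=21 [end]
Varint 4: bytes[7:10] = F9 FA 52 -> value 1359225 (3 byte(s))
  byte[10]=0xE4 cont=1 payload=0x64=100: acc |= 100<<0 -> acc=100 shift=7
  byte[11]=0xEC cont=1 payload=0x6C=108: acc |= 108<<7 -> acc=13924 shift=14
  byte[12]=0x0C cont=0 payload=0x0C=12: acc |= 12<<14 -> acc=210532 shift=21 [end]
Varint 5: bytes[10:13] = E4 EC 0C -> value 210532 (3 byte(s))
  byte[13]=0xC6 cont=1 payload=0x46=70: acc |= 70<<0 -> acc=70 shift=7
  byte[14]=0x23 cont=0 payload=0x23=35: acc |= 35<<7 -> acc=4550 shift=14 [end]
Varint 6: bytes[13:15] = C6 23 -> value 4550 (2 byte(s))
  byte[15]=0x33 cont=0 payload=0x33=51: acc |= 51<<0 -> acc=51 shift=7 [end]
Varint 7: bytes[15:16] = 33 -> value 51 (1 byte(s))

Answer: 15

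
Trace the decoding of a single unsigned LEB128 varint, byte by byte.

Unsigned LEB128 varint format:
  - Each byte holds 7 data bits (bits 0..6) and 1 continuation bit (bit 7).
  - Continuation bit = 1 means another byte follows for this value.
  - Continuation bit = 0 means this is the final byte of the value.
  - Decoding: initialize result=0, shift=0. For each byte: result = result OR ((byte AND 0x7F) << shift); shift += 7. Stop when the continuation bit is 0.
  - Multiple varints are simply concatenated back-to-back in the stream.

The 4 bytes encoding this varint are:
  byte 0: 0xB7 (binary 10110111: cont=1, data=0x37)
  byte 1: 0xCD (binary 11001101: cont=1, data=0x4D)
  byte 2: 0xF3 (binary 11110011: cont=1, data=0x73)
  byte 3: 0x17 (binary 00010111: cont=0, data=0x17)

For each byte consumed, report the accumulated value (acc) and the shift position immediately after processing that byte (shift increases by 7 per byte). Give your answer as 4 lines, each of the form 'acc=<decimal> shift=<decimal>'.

byte 0=0xB7: payload=0x37=55, contrib = 55<<0 = 55; acc -> 55, shift -> 7
byte 1=0xCD: payload=0x4D=77, contrib = 77<<7 = 9856; acc -> 9911, shift -> 14
byte 2=0xF3: payload=0x73=115, contrib = 115<<14 = 1884160; acc -> 1894071, shift -> 21
byte 3=0x17: payload=0x17=23, contrib = 23<<21 = 48234496; acc -> 50128567, shift -> 28

Answer: acc=55 shift=7
acc=9911 shift=14
acc=1894071 shift=21
acc=50128567 shift=28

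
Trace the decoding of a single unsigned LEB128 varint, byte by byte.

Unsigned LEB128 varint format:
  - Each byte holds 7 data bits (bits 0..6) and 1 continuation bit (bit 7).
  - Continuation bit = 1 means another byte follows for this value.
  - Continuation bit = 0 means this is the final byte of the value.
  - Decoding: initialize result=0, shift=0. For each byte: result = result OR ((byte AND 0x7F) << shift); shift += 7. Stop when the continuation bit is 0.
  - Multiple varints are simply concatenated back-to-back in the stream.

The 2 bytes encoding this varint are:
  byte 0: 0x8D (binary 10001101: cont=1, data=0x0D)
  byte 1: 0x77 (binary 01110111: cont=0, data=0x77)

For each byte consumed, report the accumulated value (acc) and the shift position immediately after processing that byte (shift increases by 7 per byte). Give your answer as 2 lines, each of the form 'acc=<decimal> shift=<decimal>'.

Answer: acc=13 shift=7
acc=15245 shift=14

Derivation:
byte 0=0x8D: payload=0x0D=13, contrib = 13<<0 = 13; acc -> 13, shift -> 7
byte 1=0x77: payload=0x77=119, contrib = 119<<7 = 15232; acc -> 15245, shift -> 14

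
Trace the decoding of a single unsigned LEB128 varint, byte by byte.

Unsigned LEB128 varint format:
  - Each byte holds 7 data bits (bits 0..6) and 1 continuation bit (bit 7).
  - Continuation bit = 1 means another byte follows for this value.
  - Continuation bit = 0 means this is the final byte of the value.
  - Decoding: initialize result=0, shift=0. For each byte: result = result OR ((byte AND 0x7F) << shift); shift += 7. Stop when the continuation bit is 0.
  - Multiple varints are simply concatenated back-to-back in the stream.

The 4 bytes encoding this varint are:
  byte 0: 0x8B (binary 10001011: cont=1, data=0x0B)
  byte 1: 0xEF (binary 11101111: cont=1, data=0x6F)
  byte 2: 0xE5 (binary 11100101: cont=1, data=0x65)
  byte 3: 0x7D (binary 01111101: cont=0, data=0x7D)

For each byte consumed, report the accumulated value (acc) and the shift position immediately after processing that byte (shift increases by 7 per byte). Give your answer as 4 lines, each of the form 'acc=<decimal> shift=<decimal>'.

byte 0=0x8B: payload=0x0B=11, contrib = 11<<0 = 11; acc -> 11, shift -> 7
byte 1=0xEF: payload=0x6F=111, contrib = 111<<7 = 14208; acc -> 14219, shift -> 14
byte 2=0xE5: payload=0x65=101, contrib = 101<<14 = 1654784; acc -> 1669003, shift -> 21
byte 3=0x7D: payload=0x7D=125, contrib = 125<<21 = 262144000; acc -> 263813003, shift -> 28

Answer: acc=11 shift=7
acc=14219 shift=14
acc=1669003 shift=21
acc=263813003 shift=28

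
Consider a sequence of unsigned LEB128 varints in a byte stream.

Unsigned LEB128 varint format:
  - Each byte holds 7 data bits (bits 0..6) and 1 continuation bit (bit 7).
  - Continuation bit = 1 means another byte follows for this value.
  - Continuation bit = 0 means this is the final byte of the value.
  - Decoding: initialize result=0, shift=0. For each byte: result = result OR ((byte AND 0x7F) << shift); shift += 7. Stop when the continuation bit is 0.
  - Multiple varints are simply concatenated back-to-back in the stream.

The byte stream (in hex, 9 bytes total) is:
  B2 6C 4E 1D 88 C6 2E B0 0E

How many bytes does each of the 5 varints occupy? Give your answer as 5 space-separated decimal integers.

  byte[0]=0xB2 cont=1 payload=0x32=50: acc |= 50<<0 -> acc=50 shift=7
  byte[1]=0x6C cont=0 payload=0x6C=108: acc |= 108<<7 -> acc=13874 shift=14 [end]
Varint 1: bytes[0:2] = B2 6C -> value 13874 (2 byte(s))
  byte[2]=0x4E cont=0 payload=0x4E=78: acc |= 78<<0 -> acc=78 shift=7 [end]
Varint 2: bytes[2:3] = 4E -> value 78 (1 byte(s))
  byte[3]=0x1D cont=0 payload=0x1D=29: acc |= 29<<0 -> acc=29 shift=7 [end]
Varint 3: bytes[3:4] = 1D -> value 29 (1 byte(s))
  byte[4]=0x88 cont=1 payload=0x08=8: acc |= 8<<0 -> acc=8 shift=7
  byte[5]=0xC6 cont=1 payload=0x46=70: acc |= 70<<7 -> acc=8968 shift=14
  byte[6]=0x2E cont=0 payload=0x2E=46: acc |= 46<<14 -> acc=762632 shift=21 [end]
Varint 4: bytes[4:7] = 88 C6 2E -> value 762632 (3 byte(s))
  byte[7]=0xB0 cont=1 payload=0x30=48: acc |= 48<<0 -> acc=48 shift=7
  byte[8]=0x0E cont=0 payload=0x0E=14: acc |= 14<<7 -> acc=1840 shift=14 [end]
Varint 5: bytes[7:9] = B0 0E -> value 1840 (2 byte(s))

Answer: 2 1 1 3 2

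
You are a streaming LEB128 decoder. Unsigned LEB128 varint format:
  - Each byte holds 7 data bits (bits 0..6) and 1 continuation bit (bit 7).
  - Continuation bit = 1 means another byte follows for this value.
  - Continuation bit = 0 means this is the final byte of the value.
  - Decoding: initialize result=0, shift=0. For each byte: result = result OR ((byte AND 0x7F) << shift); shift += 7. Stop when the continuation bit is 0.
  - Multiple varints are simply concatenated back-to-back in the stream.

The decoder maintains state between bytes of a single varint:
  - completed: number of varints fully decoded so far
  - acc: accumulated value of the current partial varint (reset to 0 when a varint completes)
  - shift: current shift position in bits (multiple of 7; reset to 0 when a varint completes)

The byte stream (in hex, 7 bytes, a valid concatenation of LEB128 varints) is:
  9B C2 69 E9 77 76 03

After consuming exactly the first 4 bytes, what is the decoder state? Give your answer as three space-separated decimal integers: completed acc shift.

byte[0]=0x9B cont=1 payload=0x1B: acc |= 27<<0 -> completed=0 acc=27 shift=7
byte[1]=0xC2 cont=1 payload=0x42: acc |= 66<<7 -> completed=0 acc=8475 shift=14
byte[2]=0x69 cont=0 payload=0x69: varint #1 complete (value=1728795); reset -> completed=1 acc=0 shift=0
byte[3]=0xE9 cont=1 payload=0x69: acc |= 105<<0 -> completed=1 acc=105 shift=7

Answer: 1 105 7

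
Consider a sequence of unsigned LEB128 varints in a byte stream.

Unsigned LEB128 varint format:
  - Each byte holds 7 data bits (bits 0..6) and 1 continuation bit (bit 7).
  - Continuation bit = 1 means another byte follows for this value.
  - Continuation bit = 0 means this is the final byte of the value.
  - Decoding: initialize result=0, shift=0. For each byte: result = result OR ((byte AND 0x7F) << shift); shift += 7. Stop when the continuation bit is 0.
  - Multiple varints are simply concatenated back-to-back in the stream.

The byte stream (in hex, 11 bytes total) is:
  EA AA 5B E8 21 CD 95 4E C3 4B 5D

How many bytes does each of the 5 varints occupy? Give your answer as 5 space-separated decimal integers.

  byte[0]=0xEA cont=1 payload=0x6A=106: acc |= 106<<0 -> acc=106 shift=7
  byte[1]=0xAA cont=1 payload=0x2A=42: acc |= 42<<7 -> acc=5482 shift=14
  byte[2]=0x5B cont=0 payload=0x5B=91: acc |= 91<<14 -> acc=1496426 shift=21 [end]
Varint 1: bytes[0:3] = EA AA 5B -> value 1496426 (3 byte(s))
  byte[3]=0xE8 cont=1 payload=0x68=104: acc |= 104<<0 -> acc=104 shift=7
  byte[4]=0x21 cont=0 payload=0x21=33: acc |= 33<<7 -> acc=4328 shift=14 [end]
Varint 2: bytes[3:5] = E8 21 -> value 4328 (2 byte(s))
  byte[5]=0xCD cont=1 payload=0x4D=77: acc |= 77<<0 -> acc=77 shift=7
  byte[6]=0x95 cont=1 payload=0x15=21: acc |= 21<<7 -> acc=2765 shift=14
  byte[7]=0x4E cont=0 payload=0x4E=78: acc |= 78<<14 -> acc=1280717 shift=21 [end]
Varint 3: bytes[5:8] = CD 95 4E -> value 1280717 (3 byte(s))
  byte[8]=0xC3 cont=1 payload=0x43=67: acc |= 67<<0 -> acc=67 shift=7
  byte[9]=0x4B cont=0 payload=0x4B=75: acc |= 75<<7 -> acc=9667 shift=14 [end]
Varint 4: bytes[8:10] = C3 4B -> value 9667 (2 byte(s))
  byte[10]=0x5D cont=0 payload=0x5D=93: acc |= 93<<0 -> acc=93 shift=7 [end]
Varint 5: bytes[10:11] = 5D -> value 93 (1 byte(s))

Answer: 3 2 3 2 1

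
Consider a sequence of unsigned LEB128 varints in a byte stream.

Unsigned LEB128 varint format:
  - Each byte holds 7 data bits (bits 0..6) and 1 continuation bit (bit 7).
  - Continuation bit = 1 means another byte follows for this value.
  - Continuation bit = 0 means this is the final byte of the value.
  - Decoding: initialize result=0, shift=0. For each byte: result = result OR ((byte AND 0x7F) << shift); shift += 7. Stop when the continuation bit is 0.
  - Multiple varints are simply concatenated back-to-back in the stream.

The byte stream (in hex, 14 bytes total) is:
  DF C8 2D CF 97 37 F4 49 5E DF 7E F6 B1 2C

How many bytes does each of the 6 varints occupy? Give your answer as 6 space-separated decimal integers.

  byte[0]=0xDF cont=1 payload=0x5F=95: acc |= 95<<0 -> acc=95 shift=7
  byte[1]=0xC8 cont=1 payload=0x48=72: acc |= 72<<7 -> acc=9311 shift=14
  byte[2]=0x2D cont=0 payload=0x2D=45: acc |= 45<<14 -> acc=746591 shift=21 [end]
Varint 1: bytes[0:3] = DF C8 2D -> value 746591 (3 byte(s))
  byte[3]=0xCF cont=1 payload=0x4F=79: acc |= 79<<0 -> acc=79 shift=7
  byte[4]=0x97 cont=1 payload=0x17=23: acc |= 23<<7 -> acc=3023 shift=14
  byte[5]=0x37 cont=0 payload=0x37=55: acc |= 55<<14 -> acc=904143 shift=21 [end]
Varint 2: bytes[3:6] = CF 97 37 -> value 904143 (3 byte(s))
  byte[6]=0xF4 cont=1 payload=0x74=116: acc |= 116<<0 -> acc=116 shift=7
  byte[7]=0x49 cont=0 payload=0x49=73: acc |= 73<<7 -> acc=9460 shift=14 [end]
Varint 3: bytes[6:8] = F4 49 -> value 9460 (2 byte(s))
  byte[8]=0x5E cont=0 payload=0x5E=94: acc |= 94<<0 -> acc=94 shift=7 [end]
Varint 4: bytes[8:9] = 5E -> value 94 (1 byte(s))
  byte[9]=0xDF cont=1 payload=0x5F=95: acc |= 95<<0 -> acc=95 shift=7
  byte[10]=0x7E cont=0 payload=0x7E=126: acc |= 126<<7 -> acc=16223 shift=14 [end]
Varint 5: bytes[9:11] = DF 7E -> value 16223 (2 byte(s))
  byte[11]=0xF6 cont=1 payload=0x76=118: acc |= 118<<0 -> acc=118 shift=7
  byte[12]=0xB1 cont=1 payload=0x31=49: acc |= 49<<7 -> acc=6390 shift=14
  byte[13]=0x2C cont=0 payload=0x2C=44: acc |= 44<<14 -> acc=727286 shift=21 [end]
Varint 6: bytes[11:14] = F6 B1 2C -> value 727286 (3 byte(s))

Answer: 3 3 2 1 2 3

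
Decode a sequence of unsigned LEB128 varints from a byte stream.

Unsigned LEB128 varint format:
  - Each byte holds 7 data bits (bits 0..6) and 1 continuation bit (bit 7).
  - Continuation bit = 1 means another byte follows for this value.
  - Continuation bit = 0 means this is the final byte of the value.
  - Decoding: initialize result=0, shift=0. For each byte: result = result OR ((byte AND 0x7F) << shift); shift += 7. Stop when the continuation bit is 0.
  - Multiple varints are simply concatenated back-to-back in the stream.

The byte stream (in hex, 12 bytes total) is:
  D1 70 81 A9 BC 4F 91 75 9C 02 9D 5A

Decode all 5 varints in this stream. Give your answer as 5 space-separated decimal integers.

Answer: 14417 166663297 14993 284 11549

Derivation:
  byte[0]=0xD1 cont=1 payload=0x51=81: acc |= 81<<0 -> acc=81 shift=7
  byte[1]=0x70 cont=0 payload=0x70=112: acc |= 112<<7 -> acc=14417 shift=14 [end]
Varint 1: bytes[0:2] = D1 70 -> value 14417 (2 byte(s))
  byte[2]=0x81 cont=1 payload=0x01=1: acc |= 1<<0 -> acc=1 shift=7
  byte[3]=0xA9 cont=1 payload=0x29=41: acc |= 41<<7 -> acc=5249 shift=14
  byte[4]=0xBC cont=1 payload=0x3C=60: acc |= 60<<14 -> acc=988289 shift=21
  byte[5]=0x4F cont=0 payload=0x4F=79: acc |= 79<<21 -> acc=166663297 shift=28 [end]
Varint 2: bytes[2:6] = 81 A9 BC 4F -> value 166663297 (4 byte(s))
  byte[6]=0x91 cont=1 payload=0x11=17: acc |= 17<<0 -> acc=17 shift=7
  byte[7]=0x75 cont=0 payload=0x75=117: acc |= 117<<7 -> acc=14993 shift=14 [end]
Varint 3: bytes[6:8] = 91 75 -> value 14993 (2 byte(s))
  byte[8]=0x9C cont=1 payload=0x1C=28: acc |= 28<<0 -> acc=28 shift=7
  byte[9]=0x02 cont=0 payload=0x02=2: acc |= 2<<7 -> acc=284 shift=14 [end]
Varint 4: bytes[8:10] = 9C 02 -> value 284 (2 byte(s))
  byte[10]=0x9D cont=1 payload=0x1D=29: acc |= 29<<0 -> acc=29 shift=7
  byte[11]=0x5A cont=0 payload=0x5A=90: acc |= 90<<7 -> acc=11549 shift=14 [end]
Varint 5: bytes[10:12] = 9D 5A -> value 11549 (2 byte(s))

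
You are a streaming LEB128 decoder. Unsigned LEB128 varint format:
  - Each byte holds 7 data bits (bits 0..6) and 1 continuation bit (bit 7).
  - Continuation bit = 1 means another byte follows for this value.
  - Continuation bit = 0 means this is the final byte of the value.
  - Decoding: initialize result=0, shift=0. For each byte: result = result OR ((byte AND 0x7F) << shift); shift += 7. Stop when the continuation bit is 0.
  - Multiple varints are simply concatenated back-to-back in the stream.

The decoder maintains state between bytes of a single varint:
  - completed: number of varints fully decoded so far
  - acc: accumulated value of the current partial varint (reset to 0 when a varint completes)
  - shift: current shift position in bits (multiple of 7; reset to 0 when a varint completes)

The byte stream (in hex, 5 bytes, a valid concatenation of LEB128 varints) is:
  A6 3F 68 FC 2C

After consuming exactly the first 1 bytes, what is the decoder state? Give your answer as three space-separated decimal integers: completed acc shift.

byte[0]=0xA6 cont=1 payload=0x26: acc |= 38<<0 -> completed=0 acc=38 shift=7

Answer: 0 38 7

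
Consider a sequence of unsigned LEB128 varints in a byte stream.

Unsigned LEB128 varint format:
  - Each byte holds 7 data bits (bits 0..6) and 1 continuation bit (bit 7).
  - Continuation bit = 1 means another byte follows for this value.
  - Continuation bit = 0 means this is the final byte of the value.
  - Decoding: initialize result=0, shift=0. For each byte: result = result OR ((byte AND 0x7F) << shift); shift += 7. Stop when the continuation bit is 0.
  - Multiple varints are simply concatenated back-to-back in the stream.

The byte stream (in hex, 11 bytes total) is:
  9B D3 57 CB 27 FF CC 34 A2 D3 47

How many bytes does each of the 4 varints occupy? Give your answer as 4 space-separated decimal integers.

Answer: 3 2 3 3

Derivation:
  byte[0]=0x9B cont=1 payload=0x1B=27: acc |= 27<<0 -> acc=27 shift=7
  byte[1]=0xD3 cont=1 payload=0x53=83: acc |= 83<<7 -> acc=10651 shift=14
  byte[2]=0x57 cont=0 payload=0x57=87: acc |= 87<<14 -> acc=1436059 shift=21 [end]
Varint 1: bytes[0:3] = 9B D3 57 -> value 1436059 (3 byte(s))
  byte[3]=0xCB cont=1 payload=0x4B=75: acc |= 75<<0 -> acc=75 shift=7
  byte[4]=0x27 cont=0 payload=0x27=39: acc |= 39<<7 -> acc=5067 shift=14 [end]
Varint 2: bytes[3:5] = CB 27 -> value 5067 (2 byte(s))
  byte[5]=0xFF cont=1 payload=0x7F=127: acc |= 127<<0 -> acc=127 shift=7
  byte[6]=0xCC cont=1 payload=0x4C=76: acc |= 76<<7 -> acc=9855 shift=14
  byte[7]=0x34 cont=0 payload=0x34=52: acc |= 52<<14 -> acc=861823 shift=21 [end]
Varint 3: bytes[5:8] = FF CC 34 -> value 861823 (3 byte(s))
  byte[8]=0xA2 cont=1 payload=0x22=34: acc |= 34<<0 -> acc=34 shift=7
  byte[9]=0xD3 cont=1 payload=0x53=83: acc |= 83<<7 -> acc=10658 shift=14
  byte[10]=0x47 cont=0 payload=0x47=71: acc |= 71<<14 -> acc=1173922 shift=21 [end]
Varint 4: bytes[8:11] = A2 D3 47 -> value 1173922 (3 byte(s))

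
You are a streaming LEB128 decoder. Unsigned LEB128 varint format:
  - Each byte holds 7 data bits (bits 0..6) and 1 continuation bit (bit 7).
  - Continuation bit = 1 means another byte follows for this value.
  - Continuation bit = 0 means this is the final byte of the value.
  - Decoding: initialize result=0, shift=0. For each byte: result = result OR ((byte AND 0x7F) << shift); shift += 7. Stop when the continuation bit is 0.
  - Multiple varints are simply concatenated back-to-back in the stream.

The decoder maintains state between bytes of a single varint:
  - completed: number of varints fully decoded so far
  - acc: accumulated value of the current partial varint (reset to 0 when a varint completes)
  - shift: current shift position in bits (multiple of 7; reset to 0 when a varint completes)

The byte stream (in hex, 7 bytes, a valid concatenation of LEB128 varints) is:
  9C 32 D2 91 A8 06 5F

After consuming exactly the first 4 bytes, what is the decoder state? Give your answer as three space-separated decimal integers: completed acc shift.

Answer: 1 2258 14

Derivation:
byte[0]=0x9C cont=1 payload=0x1C: acc |= 28<<0 -> completed=0 acc=28 shift=7
byte[1]=0x32 cont=0 payload=0x32: varint #1 complete (value=6428); reset -> completed=1 acc=0 shift=0
byte[2]=0xD2 cont=1 payload=0x52: acc |= 82<<0 -> completed=1 acc=82 shift=7
byte[3]=0x91 cont=1 payload=0x11: acc |= 17<<7 -> completed=1 acc=2258 shift=14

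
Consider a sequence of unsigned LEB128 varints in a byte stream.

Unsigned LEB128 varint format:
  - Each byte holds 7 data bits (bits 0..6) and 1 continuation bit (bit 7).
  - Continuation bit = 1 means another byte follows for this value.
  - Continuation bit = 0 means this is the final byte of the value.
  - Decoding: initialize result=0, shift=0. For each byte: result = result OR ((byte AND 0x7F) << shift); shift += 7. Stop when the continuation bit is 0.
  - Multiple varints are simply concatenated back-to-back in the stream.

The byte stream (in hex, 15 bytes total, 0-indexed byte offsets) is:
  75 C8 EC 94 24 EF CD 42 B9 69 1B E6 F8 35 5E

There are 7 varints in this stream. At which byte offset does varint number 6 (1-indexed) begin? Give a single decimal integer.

Answer: 11

Derivation:
  byte[0]=0x75 cont=0 payload=0x75=117: acc |= 117<<0 -> acc=117 shift=7 [end]
Varint 1: bytes[0:1] = 75 -> value 117 (1 byte(s))
  byte[1]=0xC8 cont=1 payload=0x48=72: acc |= 72<<0 -> acc=72 shift=7
  byte[2]=0xEC cont=1 payload=0x6C=108: acc |= 108<<7 -> acc=13896 shift=14
  byte[3]=0x94 cont=1 payload=0x14=20: acc |= 20<<14 -> acc=341576 shift=21
  byte[4]=0x24 cont=0 payload=0x24=36: acc |= 36<<21 -> acc=75839048 shift=28 [end]
Varint 2: bytes[1:5] = C8 EC 94 24 -> value 75839048 (4 byte(s))
  byte[5]=0xEF cont=1 payload=0x6F=111: acc |= 111<<0 -> acc=111 shift=7
  byte[6]=0xCD cont=1 payload=0x4D=77: acc |= 77<<7 -> acc=9967 shift=14
  byte[7]=0x42 cont=0 payload=0x42=66: acc |= 66<<14 -> acc=1091311 shift=21 [end]
Varint 3: bytes[5:8] = EF CD 42 -> value 1091311 (3 byte(s))
  byte[8]=0xB9 cont=1 payload=0x39=57: acc |= 57<<0 -> acc=57 shift=7
  byte[9]=0x69 cont=0 payload=0x69=105: acc |= 105<<7 -> acc=13497 shift=14 [end]
Varint 4: bytes[8:10] = B9 69 -> value 13497 (2 byte(s))
  byte[10]=0x1B cont=0 payload=0x1B=27: acc |= 27<<0 -> acc=27 shift=7 [end]
Varint 5: bytes[10:11] = 1B -> value 27 (1 byte(s))
  byte[11]=0xE6 cont=1 payload=0x66=102: acc |= 102<<0 -> acc=102 shift=7
  byte[12]=0xF8 cont=1 payload=0x78=120: acc |= 120<<7 -> acc=15462 shift=14
  byte[13]=0x35 cont=0 payload=0x35=53: acc |= 53<<14 -> acc=883814 shift=21 [end]
Varint 6: bytes[11:14] = E6 F8 35 -> value 883814 (3 byte(s))
  byte[14]=0x5E cont=0 payload=0x5E=94: acc |= 94<<0 -> acc=94 shift=7 [end]
Varint 7: bytes[14:15] = 5E -> value 94 (1 byte(s))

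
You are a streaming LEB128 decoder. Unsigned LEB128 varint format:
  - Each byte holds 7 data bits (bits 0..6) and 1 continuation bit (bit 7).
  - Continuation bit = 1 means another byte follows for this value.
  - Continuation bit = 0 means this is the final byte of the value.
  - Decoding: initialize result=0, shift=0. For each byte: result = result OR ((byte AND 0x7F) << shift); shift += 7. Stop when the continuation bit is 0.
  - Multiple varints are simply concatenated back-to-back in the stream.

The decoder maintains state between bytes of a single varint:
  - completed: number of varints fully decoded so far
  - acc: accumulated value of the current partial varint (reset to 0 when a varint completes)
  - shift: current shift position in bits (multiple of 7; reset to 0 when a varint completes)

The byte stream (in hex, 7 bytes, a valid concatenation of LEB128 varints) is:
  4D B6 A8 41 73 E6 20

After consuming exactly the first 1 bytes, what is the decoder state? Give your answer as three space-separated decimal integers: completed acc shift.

byte[0]=0x4D cont=0 payload=0x4D: varint #1 complete (value=77); reset -> completed=1 acc=0 shift=0

Answer: 1 0 0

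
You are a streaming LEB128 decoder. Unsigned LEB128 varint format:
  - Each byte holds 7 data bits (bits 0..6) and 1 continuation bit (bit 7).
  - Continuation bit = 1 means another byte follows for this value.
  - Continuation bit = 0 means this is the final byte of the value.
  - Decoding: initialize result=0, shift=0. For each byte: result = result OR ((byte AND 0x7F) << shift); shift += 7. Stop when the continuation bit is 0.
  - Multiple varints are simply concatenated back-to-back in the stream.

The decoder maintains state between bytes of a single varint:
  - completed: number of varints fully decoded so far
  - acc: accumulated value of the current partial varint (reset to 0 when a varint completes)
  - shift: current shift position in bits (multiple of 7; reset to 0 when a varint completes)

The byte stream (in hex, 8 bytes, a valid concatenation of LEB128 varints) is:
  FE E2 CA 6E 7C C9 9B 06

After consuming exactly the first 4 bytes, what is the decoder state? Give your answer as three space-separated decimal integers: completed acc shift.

Answer: 1 0 0

Derivation:
byte[0]=0xFE cont=1 payload=0x7E: acc |= 126<<0 -> completed=0 acc=126 shift=7
byte[1]=0xE2 cont=1 payload=0x62: acc |= 98<<7 -> completed=0 acc=12670 shift=14
byte[2]=0xCA cont=1 payload=0x4A: acc |= 74<<14 -> completed=0 acc=1225086 shift=21
byte[3]=0x6E cont=0 payload=0x6E: varint #1 complete (value=231911806); reset -> completed=1 acc=0 shift=0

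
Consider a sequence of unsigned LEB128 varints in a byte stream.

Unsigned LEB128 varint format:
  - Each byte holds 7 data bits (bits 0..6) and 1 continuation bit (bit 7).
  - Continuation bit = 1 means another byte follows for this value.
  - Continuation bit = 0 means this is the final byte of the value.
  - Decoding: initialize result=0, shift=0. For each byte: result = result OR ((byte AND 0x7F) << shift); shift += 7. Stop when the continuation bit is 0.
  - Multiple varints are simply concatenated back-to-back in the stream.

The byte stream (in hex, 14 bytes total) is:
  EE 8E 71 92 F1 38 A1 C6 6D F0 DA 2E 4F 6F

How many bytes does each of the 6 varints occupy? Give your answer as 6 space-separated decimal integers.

Answer: 3 3 3 3 1 1

Derivation:
  byte[0]=0xEE cont=1 payload=0x6E=110: acc |= 110<<0 -> acc=110 shift=7
  byte[1]=0x8E cont=1 payload=0x0E=14: acc |= 14<<7 -> acc=1902 shift=14
  byte[2]=0x71 cont=0 payload=0x71=113: acc |= 113<<14 -> acc=1853294 shift=21 [end]
Varint 1: bytes[0:3] = EE 8E 71 -> value 1853294 (3 byte(s))
  byte[3]=0x92 cont=1 payload=0x12=18: acc |= 18<<0 -> acc=18 shift=7
  byte[4]=0xF1 cont=1 payload=0x71=113: acc |= 113<<7 -> acc=14482 shift=14
  byte[5]=0x38 cont=0 payload=0x38=56: acc |= 56<<14 -> acc=931986 shift=21 [end]
Varint 2: bytes[3:6] = 92 F1 38 -> value 931986 (3 byte(s))
  byte[6]=0xA1 cont=1 payload=0x21=33: acc |= 33<<0 -> acc=33 shift=7
  byte[7]=0xC6 cont=1 payload=0x46=70: acc |= 70<<7 -> acc=8993 shift=14
  byte[8]=0x6D cont=0 payload=0x6D=109: acc |= 109<<14 -> acc=1794849 shift=21 [end]
Varint 3: bytes[6:9] = A1 C6 6D -> value 1794849 (3 byte(s))
  byte[9]=0xF0 cont=1 payload=0x70=112: acc |= 112<<0 -> acc=112 shift=7
  byte[10]=0xDA cont=1 payload=0x5A=90: acc |= 90<<7 -> acc=11632 shift=14
  byte[11]=0x2E cont=0 payload=0x2E=46: acc |= 46<<14 -> acc=765296 shift=21 [end]
Varint 4: bytes[9:12] = F0 DA 2E -> value 765296 (3 byte(s))
  byte[12]=0x4F cont=0 payload=0x4F=79: acc |= 79<<0 -> acc=79 shift=7 [end]
Varint 5: bytes[12:13] = 4F -> value 79 (1 byte(s))
  byte[13]=0x6F cont=0 payload=0x6F=111: acc |= 111<<0 -> acc=111 shift=7 [end]
Varint 6: bytes[13:14] = 6F -> value 111 (1 byte(s))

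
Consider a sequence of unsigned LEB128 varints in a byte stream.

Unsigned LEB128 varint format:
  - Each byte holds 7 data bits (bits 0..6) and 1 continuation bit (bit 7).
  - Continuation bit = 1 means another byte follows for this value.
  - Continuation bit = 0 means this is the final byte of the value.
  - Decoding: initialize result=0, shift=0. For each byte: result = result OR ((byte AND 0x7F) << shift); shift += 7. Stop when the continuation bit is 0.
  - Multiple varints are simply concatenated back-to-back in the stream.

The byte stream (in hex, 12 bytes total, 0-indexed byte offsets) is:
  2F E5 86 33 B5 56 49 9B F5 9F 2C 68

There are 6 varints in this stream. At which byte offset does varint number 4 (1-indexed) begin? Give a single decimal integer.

Answer: 6

Derivation:
  byte[0]=0x2F cont=0 payload=0x2F=47: acc |= 47<<0 -> acc=47 shift=7 [end]
Varint 1: bytes[0:1] = 2F -> value 47 (1 byte(s))
  byte[1]=0xE5 cont=1 payload=0x65=101: acc |= 101<<0 -> acc=101 shift=7
  byte[2]=0x86 cont=1 payload=0x06=6: acc |= 6<<7 -> acc=869 shift=14
  byte[3]=0x33 cont=0 payload=0x33=51: acc |= 51<<14 -> acc=836453 shift=21 [end]
Varint 2: bytes[1:4] = E5 86 33 -> value 836453 (3 byte(s))
  byte[4]=0xB5 cont=1 payload=0x35=53: acc |= 53<<0 -> acc=53 shift=7
  byte[5]=0x56 cont=0 payload=0x56=86: acc |= 86<<7 -> acc=11061 shift=14 [end]
Varint 3: bytes[4:6] = B5 56 -> value 11061 (2 byte(s))
  byte[6]=0x49 cont=0 payload=0x49=73: acc |= 73<<0 -> acc=73 shift=7 [end]
Varint 4: bytes[6:7] = 49 -> value 73 (1 byte(s))
  byte[7]=0x9B cont=1 payload=0x1B=27: acc |= 27<<0 -> acc=27 shift=7
  byte[8]=0xF5 cont=1 payload=0x75=117: acc |= 117<<7 -> acc=15003 shift=14
  byte[9]=0x9F cont=1 payload=0x1F=31: acc |= 31<<14 -> acc=522907 shift=21
  byte[10]=0x2C cont=0 payload=0x2C=44: acc |= 44<<21 -> acc=92797595 shift=28 [end]
Varint 5: bytes[7:11] = 9B F5 9F 2C -> value 92797595 (4 byte(s))
  byte[11]=0x68 cont=0 payload=0x68=104: acc |= 104<<0 -> acc=104 shift=7 [end]
Varint 6: bytes[11:12] = 68 -> value 104 (1 byte(s))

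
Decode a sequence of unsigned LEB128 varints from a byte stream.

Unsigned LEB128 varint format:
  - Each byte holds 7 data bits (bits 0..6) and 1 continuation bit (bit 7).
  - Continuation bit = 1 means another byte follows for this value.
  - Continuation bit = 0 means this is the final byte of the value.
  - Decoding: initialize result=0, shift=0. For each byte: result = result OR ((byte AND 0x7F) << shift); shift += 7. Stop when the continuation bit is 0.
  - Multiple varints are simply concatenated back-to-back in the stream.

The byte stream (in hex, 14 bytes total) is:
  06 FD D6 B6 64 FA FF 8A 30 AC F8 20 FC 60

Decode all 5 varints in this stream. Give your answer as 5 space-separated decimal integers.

  byte[0]=0x06 cont=0 payload=0x06=6: acc |= 6<<0 -> acc=6 shift=7 [end]
Varint 1: bytes[0:1] = 06 -> value 6 (1 byte(s))
  byte[1]=0xFD cont=1 payload=0x7D=125: acc |= 125<<0 -> acc=125 shift=7
  byte[2]=0xD6 cont=1 payload=0x56=86: acc |= 86<<7 -> acc=11133 shift=14
  byte[3]=0xB6 cont=1 payload=0x36=54: acc |= 54<<14 -> acc=895869 shift=21
  byte[4]=0x64 cont=0 payload=0x64=100: acc |= 100<<21 -> acc=210611069 shift=28 [end]
Varint 2: bytes[1:5] = FD D6 B6 64 -> value 210611069 (4 byte(s))
  byte[5]=0xFA cont=1 payload=0x7A=122: acc |= 122<<0 -> acc=122 shift=7
  byte[6]=0xFF cont=1 payload=0x7F=127: acc |= 127<<7 -> acc=16378 shift=14
  byte[7]=0x8A cont=1 payload=0x0A=10: acc |= 10<<14 -> acc=180218 shift=21
  byte[8]=0x30 cont=0 payload=0x30=48: acc |= 48<<21 -> acc=100843514 shift=28 [end]
Varint 3: bytes[5:9] = FA FF 8A 30 -> value 100843514 (4 byte(s))
  byte[9]=0xAC cont=1 payload=0x2C=44: acc |= 44<<0 -> acc=44 shift=7
  byte[10]=0xF8 cont=1 payload=0x78=120: acc |= 120<<7 -> acc=15404 shift=14
  byte[11]=0x20 cont=0 payload=0x20=32: acc |= 32<<14 -> acc=539692 shift=21 [end]
Varint 4: bytes[9:12] = AC F8 20 -> value 539692 (3 byte(s))
  byte[12]=0xFC cont=1 payload=0x7C=124: acc |= 124<<0 -> acc=124 shift=7
  byte[13]=0x60 cont=0 payload=0x60=96: acc |= 96<<7 -> acc=12412 shift=14 [end]
Varint 5: bytes[12:14] = FC 60 -> value 12412 (2 byte(s))

Answer: 6 210611069 100843514 539692 12412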